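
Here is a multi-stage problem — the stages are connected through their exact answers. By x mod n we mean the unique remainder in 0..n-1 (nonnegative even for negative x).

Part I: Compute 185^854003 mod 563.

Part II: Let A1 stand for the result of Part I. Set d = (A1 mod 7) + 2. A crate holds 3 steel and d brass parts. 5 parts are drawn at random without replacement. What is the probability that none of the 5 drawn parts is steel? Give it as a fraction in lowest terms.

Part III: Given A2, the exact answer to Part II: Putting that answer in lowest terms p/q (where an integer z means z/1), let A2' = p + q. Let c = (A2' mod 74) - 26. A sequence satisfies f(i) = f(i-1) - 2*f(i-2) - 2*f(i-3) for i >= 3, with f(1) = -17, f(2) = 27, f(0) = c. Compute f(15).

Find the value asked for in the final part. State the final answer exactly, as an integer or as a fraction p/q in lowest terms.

-897

Part I: squarings mod 563: 185^1=185, 185^2=445, 185^4=412, 185^8=281, 185^16=141, 185^32=176, 185^64=11, 185^128=121, 185^256=3, 185^512=9, 185^1024=81, 185^2048=368, 185^4096=304, 185^8192=84, 185^16384=300, 185^32768=483, 185^65536=207, 185^131072=61, 185^262144=343, 185^524288=545; 185^854003 = 185^1 * 185^2 * 185^16 * 185^32 * 185^64 * 185^128 * 185^256 * 185^512 * 185^1024 * 185^65536 * 185^262144 * 185^524288 = 339 (mod 563); answer 339
Part II: A1 = 339; d = 5; total draws C(8,5) = 56; favorable C(5,5) = 1; P = 1/56; answer 1/56
Part III: A2 = 1/56; threaded value p + q = 57; c = 31; f(3) = 1*(27) - 2*(-17) - 2*(31) = -1; iterating: f(3)=-1, f(4)=-21, f(5)=-73, f(6)=-29, f(7)=159, f(8)=363, f(9)=103, f(10)=-941, f(11)=-1873, f(12)=-197, f(13)=5431, f(14)=9571, f(15)=-897; answer -897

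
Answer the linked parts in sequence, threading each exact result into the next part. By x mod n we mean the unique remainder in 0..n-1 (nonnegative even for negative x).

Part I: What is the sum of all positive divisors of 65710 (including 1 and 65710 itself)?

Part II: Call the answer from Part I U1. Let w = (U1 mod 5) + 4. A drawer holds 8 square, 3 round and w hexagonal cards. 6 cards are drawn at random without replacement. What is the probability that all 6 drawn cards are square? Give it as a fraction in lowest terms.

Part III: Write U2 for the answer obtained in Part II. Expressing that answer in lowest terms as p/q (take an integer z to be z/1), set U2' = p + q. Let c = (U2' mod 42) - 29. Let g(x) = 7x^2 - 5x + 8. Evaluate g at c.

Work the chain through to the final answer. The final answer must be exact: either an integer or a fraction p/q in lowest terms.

230

Part I: 65710 = 2 * 5 * 6571; sigma = (1 + 2) * (1 + 5) * (1 + 6571) = 3 * 6 * 6572 = 118296; answer 118296
Part II: U1 = 118296; w = 5; total draws C(16,6) = 8008; favorable C(8,6) = 28; P = 1/286; answer 1/286
Part III: U2 = 1/286; threaded value p + q = 287; c = 6; 7*(6)^2 - 5*(6)^1 + 8 = (252) + (-30) + (8) = 230; answer 230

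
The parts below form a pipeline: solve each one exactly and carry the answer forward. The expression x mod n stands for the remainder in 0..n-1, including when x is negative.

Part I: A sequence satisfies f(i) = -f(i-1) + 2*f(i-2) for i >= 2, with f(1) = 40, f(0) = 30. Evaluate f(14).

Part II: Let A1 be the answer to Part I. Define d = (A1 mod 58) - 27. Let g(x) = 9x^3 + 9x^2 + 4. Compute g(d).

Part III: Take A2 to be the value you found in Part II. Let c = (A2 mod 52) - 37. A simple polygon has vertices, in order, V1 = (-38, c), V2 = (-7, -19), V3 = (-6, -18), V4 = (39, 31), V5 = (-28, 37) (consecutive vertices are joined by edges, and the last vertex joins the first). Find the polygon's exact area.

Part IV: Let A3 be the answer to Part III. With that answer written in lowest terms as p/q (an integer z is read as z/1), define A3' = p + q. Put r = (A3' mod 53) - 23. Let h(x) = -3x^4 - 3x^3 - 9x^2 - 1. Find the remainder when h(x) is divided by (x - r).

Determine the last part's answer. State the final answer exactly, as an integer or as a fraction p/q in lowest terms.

-1041985

Part I: f(2) = -1*(40) + 2*(30) = 20; iterating: f(2)=20, f(3)=60, f(4)=-20, f(5)=140, f(6)=-180, f(7)=460, f(8)=-820, f(9)=1740, f(10)=-3380, f(11)=6860, f(12)=-13620, f(13)=27340, f(14)=-54580; answer -54580
Part II: A1 = -54580; d = 29; 9*(29)^3 + 9*(29)^2 + 4 = (219501) + (7569) + (4) = 227074; answer 227074
Part III: A2 = 227074; c = 5; cross terms: (-38*-19 - -7*5)=757, (-7*-18 - -6*-19)=12, (-6*31 - 39*-18)=516, (39*37 - -28*31)=2311, (-28*5 - -38*37)=1266; twice the area = |4862| = 4862; area = 2431; answer 2431
Part IV: A3 = 2431; threaded value p + q = 2432; r = 24; remainder = value at the root: -3*(24)^4 - 3*(24)^3 - 9*(24)^2 - 1 = (-995328) + (-41472) + (-5184) + (-1) = -1041985; answer -1041985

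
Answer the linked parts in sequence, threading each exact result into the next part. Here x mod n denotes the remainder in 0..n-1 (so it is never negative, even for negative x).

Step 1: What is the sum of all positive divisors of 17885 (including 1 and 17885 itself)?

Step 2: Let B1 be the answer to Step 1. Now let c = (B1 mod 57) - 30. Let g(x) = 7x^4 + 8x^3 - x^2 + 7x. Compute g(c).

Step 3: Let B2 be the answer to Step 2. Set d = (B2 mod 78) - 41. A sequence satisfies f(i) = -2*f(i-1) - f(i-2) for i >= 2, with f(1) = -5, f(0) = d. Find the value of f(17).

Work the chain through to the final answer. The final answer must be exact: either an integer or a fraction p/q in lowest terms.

315

Step 1: 17885 = 5 * 7^2 * 73; sigma = (1 + 5) * (1 + 7 + 49) * (1 + 73) = 6 * 57 * 74 = 25308; answer 25308
Step 2: B1 = 25308; c = -30; 7*(-30)^4 + 8*(-30)^3 - 1*(-30)^2 + 7*(-30)^1 = (5670000) + (-216000) + (-900) + (-210) = 5452890; answer 5452890
Step 3: B2 = 5452890; d = 25; f(2) = -2*(-5) - 1*(25) = -15; iterating: f(2)=-15, f(3)=35, f(4)=-55, f(5)=75, f(6)=-95, f(7)=115, f(8)=-135, f(9)=155, f(10)=-175, f(11)=195, f(12)=-215, f(13)=235, f(14)=-255, f(15)=275, f(16)=-295, f(17)=315; answer 315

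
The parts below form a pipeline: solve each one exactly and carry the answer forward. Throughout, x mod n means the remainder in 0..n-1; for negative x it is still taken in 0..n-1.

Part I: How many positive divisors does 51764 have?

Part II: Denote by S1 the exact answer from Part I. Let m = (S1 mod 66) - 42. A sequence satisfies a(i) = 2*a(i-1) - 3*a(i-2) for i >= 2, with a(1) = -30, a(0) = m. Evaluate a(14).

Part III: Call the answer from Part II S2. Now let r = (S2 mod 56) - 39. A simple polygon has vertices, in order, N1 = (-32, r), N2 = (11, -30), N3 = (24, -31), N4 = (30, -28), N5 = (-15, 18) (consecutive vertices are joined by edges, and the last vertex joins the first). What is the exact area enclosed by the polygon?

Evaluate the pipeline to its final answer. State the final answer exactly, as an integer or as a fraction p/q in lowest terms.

Part I: 51764 = 2^2 * 12941; number of divisors = (2+1) * (1+1) = 6; answer 6
Part II: S1 = 6; m = -36; a(2) = 2*(-30) - 3*(-36) = 48; iterating: a(2)=48, a(3)=186, a(4)=228, a(5)=-102, a(6)=-888, a(7)=-1470, a(8)=-276, a(9)=3858, a(10)=8544, a(11)=5514, a(12)=-14604, a(13)=-45750, a(14)=-47688; answer -47688
Part III: S2 = -47688; r = -15; cross terms: (-32*-30 - 11*-15)=1125, (11*-31 - 24*-30)=379, (24*-28 - 30*-31)=258, (30*18 - -15*-28)=120, (-15*-15 - -32*18)=801; twice the area = |2683| = 2683; area = 2683/2; answer 2683/2

2683/2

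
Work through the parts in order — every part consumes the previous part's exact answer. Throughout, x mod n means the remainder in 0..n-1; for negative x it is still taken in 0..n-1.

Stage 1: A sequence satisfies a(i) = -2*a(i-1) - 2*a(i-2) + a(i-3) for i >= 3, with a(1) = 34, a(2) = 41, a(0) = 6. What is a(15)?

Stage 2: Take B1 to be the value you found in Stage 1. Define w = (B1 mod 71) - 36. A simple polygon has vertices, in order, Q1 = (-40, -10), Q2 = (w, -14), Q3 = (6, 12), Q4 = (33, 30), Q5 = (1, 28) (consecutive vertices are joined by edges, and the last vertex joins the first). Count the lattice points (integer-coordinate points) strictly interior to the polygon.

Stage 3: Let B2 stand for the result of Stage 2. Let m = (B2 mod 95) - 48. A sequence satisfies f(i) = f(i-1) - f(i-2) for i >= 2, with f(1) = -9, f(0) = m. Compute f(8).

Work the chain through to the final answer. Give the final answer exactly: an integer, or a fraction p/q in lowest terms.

25

Stage 1: a(3) = -2*(41) - 2*(34) + 1*(6) = -144; iterating: a(3)=-144, a(4)=240, a(5)=-151, a(6)=-322, a(7)=1186, a(8)=-1879, a(9)=1064, a(10)=2816, a(11)=-9639, a(12)=14710, a(13)=-7326, a(14)=-24407, a(15)=78176; answer 78176
Stage 2: B1 = 78176; w = -31; cross terms: (-40*-14 - -31*-10)=250, (-31*12 - 6*-14)=-288, (6*30 - 33*12)=-216, (33*28 - 1*30)=894, (1*-10 - -40*28)=1110; twice the area = |1750| = 1750; area = 875; boundary points = 1 + 1 + 9 + 2 + 1 = 14; strictly interior points = area - boundary/2 + 1 = 869; answer 869
Stage 3: B2 = 869; m = -34; f(2) = 1*(-9) - 1*(-34) = 25; iterating: f(2)=25, f(3)=34, f(4)=9, f(5)=-25, f(6)=-34, f(7)=-9, f(8)=25; answer 25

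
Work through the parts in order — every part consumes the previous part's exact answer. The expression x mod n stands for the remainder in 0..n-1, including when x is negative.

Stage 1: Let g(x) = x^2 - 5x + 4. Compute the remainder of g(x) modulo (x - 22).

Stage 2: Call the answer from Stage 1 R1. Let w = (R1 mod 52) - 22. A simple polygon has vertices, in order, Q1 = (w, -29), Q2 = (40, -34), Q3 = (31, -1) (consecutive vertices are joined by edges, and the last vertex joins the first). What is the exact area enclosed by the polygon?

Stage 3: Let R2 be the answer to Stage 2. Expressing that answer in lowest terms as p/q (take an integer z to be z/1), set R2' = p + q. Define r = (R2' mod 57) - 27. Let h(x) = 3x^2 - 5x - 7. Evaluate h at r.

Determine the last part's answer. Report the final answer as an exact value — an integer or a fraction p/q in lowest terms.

1993

Stage 1: remainder = value at the root: 1*(22)^2 - 5*(22)^1 + 4 = (484) + (-110) + (4) = 378; answer 378
Stage 2: R1 = 378; w = -8; cross terms: (-8*-34 - 40*-29)=1432, (40*-1 - 31*-34)=1014, (31*-29 - -8*-1)=-907; twice the area = |1539| = 1539; area = 1539/2; answer 1539/2
Stage 3: R2 = 1539/2; threaded value p + q = 1541; r = -25; 3*(-25)^2 - 5*(-25)^1 - 7 = (1875) + (125) + (-7) = 1993; answer 1993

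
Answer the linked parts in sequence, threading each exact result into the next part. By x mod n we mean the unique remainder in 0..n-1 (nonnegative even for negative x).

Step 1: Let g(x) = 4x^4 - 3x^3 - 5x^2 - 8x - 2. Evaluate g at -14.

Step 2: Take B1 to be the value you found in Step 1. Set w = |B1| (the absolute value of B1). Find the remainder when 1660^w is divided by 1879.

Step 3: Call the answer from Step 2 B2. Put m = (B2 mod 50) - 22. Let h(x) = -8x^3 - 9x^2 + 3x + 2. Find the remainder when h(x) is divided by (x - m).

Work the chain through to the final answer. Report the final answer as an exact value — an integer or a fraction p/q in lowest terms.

Step 1: 4*(-14)^4 - 3*(-14)^3 - 5*(-14)^2 - 8*(-14)^1 - 2 = (153664) + (8232) + (-980) + (112) + (-2) = 161026; answer 161026
Step 2: B1 = 161026; w = 161026; squarings mod 1879: 1660^1=1660, 1660^2=986, 1660^4=753, 1660^8=1430, 1660^16=548, 1660^32=1543, 1660^64=156, 1660^128=1788, 1660^256=765, 1660^512=856, 1660^1024=1805, 1660^2048=1718, 1660^4096=1494, 1660^8192=1663, 1660^16384=1560, 1660^32768=295, 1660^65536=591, 1660^131072=1666; 1660^161026 = 1660^2 * 1660^256 * 1660^1024 * 1660^4096 * 1660^8192 * 1660^16384 * 1660^131072 = 865 (mod 1879); answer 865
Step 3: B2 = 865; m = -7; remainder = value at the root: -8*(-7)^3 - 9*(-7)^2 + 3*(-7)^1 + 2 = (2744) + (-441) + (-21) + (2) = 2284; answer 2284

2284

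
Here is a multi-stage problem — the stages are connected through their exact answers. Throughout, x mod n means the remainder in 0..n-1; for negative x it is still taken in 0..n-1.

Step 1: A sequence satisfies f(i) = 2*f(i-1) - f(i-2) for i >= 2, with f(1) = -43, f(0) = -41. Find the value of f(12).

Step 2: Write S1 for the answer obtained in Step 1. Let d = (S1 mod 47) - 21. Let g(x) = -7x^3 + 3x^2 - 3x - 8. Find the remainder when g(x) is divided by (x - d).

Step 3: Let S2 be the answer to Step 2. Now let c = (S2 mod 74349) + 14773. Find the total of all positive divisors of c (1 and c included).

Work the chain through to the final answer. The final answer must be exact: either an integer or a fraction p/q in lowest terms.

Step 1: f(2) = 2*(-43) - 1*(-41) = -45; iterating: f(2)=-45, f(3)=-47, f(4)=-49, f(5)=-51, f(6)=-53, f(7)=-55, f(8)=-57, f(9)=-59, f(10)=-61, f(11)=-63, f(12)=-65; answer -65
Step 2: S1 = -65; d = 8; remainder = value at the root: -7*(8)^3 + 3*(8)^2 - 3*(8)^1 - 8 = (-3584) + (192) + (-24) + (-8) = -3424; answer -3424
Step 3: S2 = -3424; c = 85698; 85698 = 2 * 3^4 * 23^2; sigma = (1 + 2) * (1 + 3 + 9 + 27 + 81) * (1 + 23 + 529) = 3 * 121 * 553 = 200739; answer 200739

200739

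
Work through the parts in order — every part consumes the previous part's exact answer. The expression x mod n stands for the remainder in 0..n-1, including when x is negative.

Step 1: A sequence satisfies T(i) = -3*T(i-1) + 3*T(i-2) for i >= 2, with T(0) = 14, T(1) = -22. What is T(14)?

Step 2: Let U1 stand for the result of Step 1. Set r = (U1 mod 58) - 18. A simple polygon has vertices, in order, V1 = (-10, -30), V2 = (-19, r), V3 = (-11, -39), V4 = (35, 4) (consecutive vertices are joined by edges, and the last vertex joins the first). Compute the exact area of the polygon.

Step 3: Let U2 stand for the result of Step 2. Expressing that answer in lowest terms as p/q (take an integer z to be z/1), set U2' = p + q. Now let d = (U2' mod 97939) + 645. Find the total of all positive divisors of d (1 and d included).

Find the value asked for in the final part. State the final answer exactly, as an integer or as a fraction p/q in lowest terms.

Step 1: T(2) = -3*(-22) + 3*(14) = 108; iterating: T(2)=108, T(3)=-390, T(4)=1494, T(5)=-5652, T(6)=21438, T(7)=-81270, T(8)=308124, T(9)=-1168182, T(10)=4428918, T(11)=-16791300, T(12)=63660654, T(13)=-241355862, T(14)=915049548; answer 915049548
Step 2: U1 = 915049548; r = 2; cross terms: (-10*2 - -19*-30)=-590, (-19*-39 - -11*2)=763, (-11*4 - 35*-39)=1321, (35*-30 - -10*4)=-1010; twice the area = |484| = 484; area = 242; answer 242
Step 3: U2 = 242; threaded value p + q = 243; d = 888; 888 = 2^3 * 3 * 37; sigma = (1 + 2 + 4 + 8) * (1 + 3) * (1 + 37) = 15 * 4 * 38 = 2280; answer 2280

2280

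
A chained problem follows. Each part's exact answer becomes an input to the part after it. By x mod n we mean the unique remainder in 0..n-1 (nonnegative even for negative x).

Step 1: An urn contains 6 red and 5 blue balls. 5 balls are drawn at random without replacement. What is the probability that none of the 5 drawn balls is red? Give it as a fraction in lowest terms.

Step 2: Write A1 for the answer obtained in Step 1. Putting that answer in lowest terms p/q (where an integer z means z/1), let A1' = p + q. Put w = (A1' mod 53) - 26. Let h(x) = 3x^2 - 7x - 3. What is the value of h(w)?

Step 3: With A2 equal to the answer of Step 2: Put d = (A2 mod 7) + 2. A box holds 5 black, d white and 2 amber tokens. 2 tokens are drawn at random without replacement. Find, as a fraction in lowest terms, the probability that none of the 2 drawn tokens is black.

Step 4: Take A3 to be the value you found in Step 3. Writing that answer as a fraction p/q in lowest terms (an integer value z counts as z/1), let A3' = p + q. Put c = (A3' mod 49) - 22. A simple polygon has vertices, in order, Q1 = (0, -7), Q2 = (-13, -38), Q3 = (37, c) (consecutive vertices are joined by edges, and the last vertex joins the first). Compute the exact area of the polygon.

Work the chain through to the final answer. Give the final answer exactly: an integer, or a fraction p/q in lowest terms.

1251/2

Step 1: total draws C(11,5) = 462; favorable C(5,5) = 1; P = 1/462; answer 1/462
Step 2: A1 = 1/462; threaded value p + q = 463; w = 13; 3*(13)^2 - 7*(13)^1 - 3 = (507) + (-91) + (-3) = 413; answer 413
Step 3: A2 = 413; d = 2; total draws C(9,2) = 36; favorable C(4,2) = 6; P = 1/6; answer 1/6
Step 4: A3 = 1/6; threaded value p + q = 7; c = -15; cross terms: (0*-38 - -13*-7)=-91, (-13*-15 - 37*-38)=1601, (37*-7 - 0*-15)=-259; twice the area = |1251| = 1251; area = 1251/2; answer 1251/2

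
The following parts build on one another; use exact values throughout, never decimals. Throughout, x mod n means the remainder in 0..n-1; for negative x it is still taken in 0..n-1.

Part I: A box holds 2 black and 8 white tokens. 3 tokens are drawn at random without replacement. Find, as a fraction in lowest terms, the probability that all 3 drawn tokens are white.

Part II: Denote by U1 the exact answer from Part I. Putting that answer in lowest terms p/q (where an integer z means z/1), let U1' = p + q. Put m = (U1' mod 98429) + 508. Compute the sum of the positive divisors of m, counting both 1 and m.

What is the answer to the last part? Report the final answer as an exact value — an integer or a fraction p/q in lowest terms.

Part I: total draws C(10,3) = 120; favorable C(8,3) = 56; P = 7/15; answer 7/15
Part II: U1 = 7/15; threaded value p + q = 22; m = 530; 530 = 2 * 5 * 53; sigma = (1 + 2) * (1 + 5) * (1 + 53) = 3 * 6 * 54 = 972; answer 972

972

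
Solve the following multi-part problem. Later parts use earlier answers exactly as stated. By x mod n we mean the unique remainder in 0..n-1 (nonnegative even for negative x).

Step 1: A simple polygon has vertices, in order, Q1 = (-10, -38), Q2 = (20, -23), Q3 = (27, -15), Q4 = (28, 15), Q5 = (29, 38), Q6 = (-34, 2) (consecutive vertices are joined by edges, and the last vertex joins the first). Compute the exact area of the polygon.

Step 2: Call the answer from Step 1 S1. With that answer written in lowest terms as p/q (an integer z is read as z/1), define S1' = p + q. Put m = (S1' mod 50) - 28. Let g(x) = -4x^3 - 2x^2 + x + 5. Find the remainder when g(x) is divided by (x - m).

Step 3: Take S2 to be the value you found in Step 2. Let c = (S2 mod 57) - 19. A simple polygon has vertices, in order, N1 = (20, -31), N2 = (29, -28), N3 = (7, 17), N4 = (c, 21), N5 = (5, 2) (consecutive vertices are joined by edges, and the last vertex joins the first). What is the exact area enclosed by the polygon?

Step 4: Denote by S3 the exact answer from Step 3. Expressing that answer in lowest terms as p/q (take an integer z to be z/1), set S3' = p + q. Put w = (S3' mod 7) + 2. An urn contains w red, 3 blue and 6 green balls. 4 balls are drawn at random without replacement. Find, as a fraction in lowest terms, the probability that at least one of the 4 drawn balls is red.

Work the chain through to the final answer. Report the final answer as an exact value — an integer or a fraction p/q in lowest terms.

34/55

Step 1: cross terms: (-10*-23 - 20*-38)=990, (20*-15 - 27*-23)=321, (27*15 - 28*-15)=825, (28*38 - 29*15)=629, (29*2 - -34*38)=1350, (-34*-38 - -10*2)=1312; twice the area = |5427| = 5427; area = 5427/2; answer 5427/2
Step 2: S1 = 5427/2; threaded value p + q = 5429; m = 1; remainder = value at the root: -4*(1)^3 - 2*(1)^2 + 1*(1)^1 + 5 = (-4) + (-2) + (1) + (5) = 0; answer 0
Step 3: S2 = 0; c = -19; cross terms: (20*-28 - 29*-31)=339, (29*17 - 7*-28)=689, (7*21 - -19*17)=470, (-19*2 - 5*21)=-143, (5*-31 - 20*2)=-195; twice the area = |1160| = 1160; area = 580; answer 580
Step 4: S3 = 580; threaded value p + q = 581; w = 2; total draws C(11,4) = 330; complement C(9,4) = 126; favorable 330 - 126 = 204; P = 34/55; answer 34/55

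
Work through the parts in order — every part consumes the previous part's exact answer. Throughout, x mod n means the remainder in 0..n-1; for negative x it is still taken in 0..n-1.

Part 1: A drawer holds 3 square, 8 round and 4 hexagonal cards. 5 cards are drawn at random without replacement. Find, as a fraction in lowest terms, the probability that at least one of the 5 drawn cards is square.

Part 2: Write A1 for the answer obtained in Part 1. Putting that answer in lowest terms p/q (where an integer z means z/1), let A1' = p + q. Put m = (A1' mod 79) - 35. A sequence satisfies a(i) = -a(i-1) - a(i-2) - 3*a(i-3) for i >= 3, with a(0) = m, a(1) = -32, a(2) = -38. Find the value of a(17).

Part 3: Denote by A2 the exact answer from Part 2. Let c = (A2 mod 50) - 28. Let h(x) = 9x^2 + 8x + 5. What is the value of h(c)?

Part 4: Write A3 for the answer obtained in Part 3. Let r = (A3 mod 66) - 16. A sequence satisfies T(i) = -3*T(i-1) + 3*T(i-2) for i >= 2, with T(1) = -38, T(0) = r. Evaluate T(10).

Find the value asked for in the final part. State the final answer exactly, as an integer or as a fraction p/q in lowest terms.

Part 1: total draws C(15,5) = 3003; complement C(12,5) = 792; favorable 3003 - 792 = 2211; P = 67/91; answer 67/91
Part 2: A1 = 67/91; threaded value p + q = 158; m = -35; a(3) = -1*(-38) - 1*(-32) - 3*(-35) = 175; iterating: a(3)=175, a(4)=-41, a(5)=-20, a(6)=-464, a(7)=607, a(8)=-83, a(9)=868, a(10)=-2606, a(11)=1987, a(12)=-1985, a(13)=7816, a(14)=-11792, a(15)=9931, a(16)=-21587, a(17)=47032; answer 47032
Part 3: A2 = 47032; c = 4; 9*(4)^2 + 8*(4)^1 + 5 = (144) + (32) + (5) = 181; answer 181
Part 4: A3 = 181; r = 33; T(2) = -3*(-38) + 3*(33) = 213; iterating: T(2)=213, T(3)=-753, T(4)=2898, T(5)=-10953, T(6)=41553, T(7)=-157518, T(8)=597213, T(9)=-2264193, T(10)=8584218; answer 8584218

8584218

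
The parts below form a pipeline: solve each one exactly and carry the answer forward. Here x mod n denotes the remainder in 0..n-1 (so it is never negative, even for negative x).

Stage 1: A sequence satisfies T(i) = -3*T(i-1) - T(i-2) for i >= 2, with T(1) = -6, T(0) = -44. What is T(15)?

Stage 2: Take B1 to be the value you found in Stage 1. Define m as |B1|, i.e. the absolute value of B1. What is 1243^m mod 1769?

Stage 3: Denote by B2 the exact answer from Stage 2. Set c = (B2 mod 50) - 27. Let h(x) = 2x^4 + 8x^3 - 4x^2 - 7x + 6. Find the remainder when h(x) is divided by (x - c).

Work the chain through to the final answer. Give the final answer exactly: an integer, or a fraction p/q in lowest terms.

Stage 1: T(2) = -3*(-6) - 1*(-44) = 62; iterating: T(2)=62, T(3)=-180, T(4)=478, T(5)=-1254, T(6)=3284, T(7)=-8598, T(8)=22510, T(9)=-58932, T(10)=154286, T(11)=-403926, T(12)=1057492, T(13)=-2768550, T(14)=7248158, T(15)=-18975924; answer -18975924
Stage 2: B1 = -18975924; m = 18975924; squarings mod 1769: 1243^1=1243, 1243^2=712, 1243^4=1010, 1243^8=1156, 1243^16=741, 1243^32=691, 1243^64=1620, 1243^128=973, 1243^256=314, 1243^512=1301, 1243^1024=1437, 1243^2048=546, 1243^4096=924, 1243^8192=1118, 1243^16384=1010, 1243^32768=1156, 1243^65536=741, 1243^131072=691, 1243^262144=1620, 1243^524288=973, 1243^1048576=314, 1243^2097152=1301, 1243^4194304=1437, 1243^8388608=546, 1243^16777216=924; 1243^18975924 = 1243^4 * 1243^16 * 1243^32 * 1243^128 * 1243^1024 * 1243^2048 * 1243^32768 * 1243^65536 * 1243^2097152 * 1243^16777216 = 1437 (mod 1769); answer 1437
Stage 3: B2 = 1437; c = 10; remainder = value at the root: 2*(10)^4 + 8*(10)^3 - 4*(10)^2 - 7*(10)^1 + 6 = (20000) + (8000) + (-400) + (-70) + (6) = 27536; answer 27536

27536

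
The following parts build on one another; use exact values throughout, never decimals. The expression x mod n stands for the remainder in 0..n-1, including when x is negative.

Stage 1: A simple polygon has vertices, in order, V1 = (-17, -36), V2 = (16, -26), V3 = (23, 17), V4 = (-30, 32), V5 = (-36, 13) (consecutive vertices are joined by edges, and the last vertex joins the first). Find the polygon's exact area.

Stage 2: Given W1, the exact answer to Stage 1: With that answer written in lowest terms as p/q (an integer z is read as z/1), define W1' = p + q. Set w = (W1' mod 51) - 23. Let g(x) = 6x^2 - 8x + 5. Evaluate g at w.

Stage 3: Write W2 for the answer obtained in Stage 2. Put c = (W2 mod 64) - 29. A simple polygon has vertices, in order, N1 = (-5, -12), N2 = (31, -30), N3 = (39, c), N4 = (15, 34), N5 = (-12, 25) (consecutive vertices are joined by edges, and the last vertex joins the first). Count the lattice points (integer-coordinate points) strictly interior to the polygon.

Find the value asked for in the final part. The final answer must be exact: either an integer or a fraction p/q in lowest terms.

1892

Stage 1: cross terms: (-17*-26 - 16*-36)=1018, (16*17 - 23*-26)=870, (23*32 - -30*17)=1246, (-30*13 - -36*32)=762, (-36*-36 - -17*13)=1517; twice the area = |5413| = 5413; area = 5413/2; answer 5413/2
Stage 2: W1 = 5413/2; threaded value p + q = 5415; w = -14; 6*(-14)^2 - 8*(-14)^1 + 5 = (1176) + (112) + (5) = 1293; answer 1293
Stage 3: W2 = 1293; c = -16; cross terms: (-5*-30 - 31*-12)=522, (31*-16 - 39*-30)=674, (39*34 - 15*-16)=1566, (15*25 - -12*34)=783, (-12*-12 - -5*25)=269; twice the area = |3814| = 3814; area = 1907; boundary points = 18 + 2 + 2 + 9 + 1 = 32; strictly interior points = area - boundary/2 + 1 = 1892; answer 1892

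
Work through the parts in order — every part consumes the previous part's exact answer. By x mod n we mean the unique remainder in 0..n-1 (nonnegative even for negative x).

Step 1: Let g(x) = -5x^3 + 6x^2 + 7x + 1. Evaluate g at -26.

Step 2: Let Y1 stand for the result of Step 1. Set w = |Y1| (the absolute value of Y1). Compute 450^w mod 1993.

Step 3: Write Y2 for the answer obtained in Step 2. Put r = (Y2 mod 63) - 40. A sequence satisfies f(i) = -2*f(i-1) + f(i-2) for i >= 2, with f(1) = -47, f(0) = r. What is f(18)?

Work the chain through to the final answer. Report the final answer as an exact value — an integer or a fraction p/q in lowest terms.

97150578

Step 1: -5*(-26)^3 + 6*(-26)^2 + 7*(-26)^1 + 1 = (87880) + (4056) + (-182) + (1) = 91755; answer 91755
Step 2: Y1 = 91755; w = 91755; squarings mod 1993: 450^1=450, 450^2=1207, 450^4=1959, 450^8=1156, 450^16=1026, 450^32=372, 450^64=867, 450^128=328, 450^256=1955, 450^512=1444, 450^1024=458, 450^2048=499, 450^4096=1869, 450^8192=1425, 450^16384=1751, 450^32768=767, 450^65536=354; 450^91755 = 450^1 * 450^2 * 450^8 * 450^32 * 450^64 * 450^512 * 450^1024 * 450^8192 * 450^16384 * 450^65536 = 768 (mod 1993); answer 768
Step 3: Y2 = 768; r = -28; f(2) = -2*(-47) + 1*(-28) = 66; iterating: f(2)=66, f(3)=-179, f(4)=424, f(5)=-1027, f(6)=2478, f(7)=-5983, f(8)=14444, f(9)=-34871, f(10)=84186, f(11)=-203243, f(12)=490672, f(13)=-1184587, f(14)=2859846, f(15)=-6904279, f(16)=16668404, f(17)=-40241087, f(18)=97150578; answer 97150578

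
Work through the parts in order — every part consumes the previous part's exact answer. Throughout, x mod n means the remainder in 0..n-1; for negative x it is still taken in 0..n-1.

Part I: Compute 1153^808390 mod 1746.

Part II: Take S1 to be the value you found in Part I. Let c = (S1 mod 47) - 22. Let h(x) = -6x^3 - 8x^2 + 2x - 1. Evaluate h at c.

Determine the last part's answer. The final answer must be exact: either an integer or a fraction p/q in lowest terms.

44759

Part I: squarings mod 1746: 1153^1=1153, 1153^2=703, 1153^4=91, 1153^8=1297, 1153^16=811, 1153^32=1225, 1153^64=811, 1153^128=1225, 1153^256=811, 1153^512=1225, 1153^1024=811, 1153^2048=1225, 1153^4096=811, 1153^8192=1225, 1153^16384=811, 1153^32768=1225, 1153^65536=811, 1153^131072=1225, 1153^262144=811, 1153^524288=1225; 1153^808390 = 1153^2 * 1153^4 * 1153^64 * 1153^128 * 1153^256 * 1153^1024 * 1153^4096 * 1153^16384 * 1153^262144 * 1153^524288 = 1459 (mod 1746); answer 1459
Part II: S1 = 1459; c = -20; -6*(-20)^3 - 8*(-20)^2 + 2*(-20)^1 - 1 = (48000) + (-3200) + (-40) + (-1) = 44759; answer 44759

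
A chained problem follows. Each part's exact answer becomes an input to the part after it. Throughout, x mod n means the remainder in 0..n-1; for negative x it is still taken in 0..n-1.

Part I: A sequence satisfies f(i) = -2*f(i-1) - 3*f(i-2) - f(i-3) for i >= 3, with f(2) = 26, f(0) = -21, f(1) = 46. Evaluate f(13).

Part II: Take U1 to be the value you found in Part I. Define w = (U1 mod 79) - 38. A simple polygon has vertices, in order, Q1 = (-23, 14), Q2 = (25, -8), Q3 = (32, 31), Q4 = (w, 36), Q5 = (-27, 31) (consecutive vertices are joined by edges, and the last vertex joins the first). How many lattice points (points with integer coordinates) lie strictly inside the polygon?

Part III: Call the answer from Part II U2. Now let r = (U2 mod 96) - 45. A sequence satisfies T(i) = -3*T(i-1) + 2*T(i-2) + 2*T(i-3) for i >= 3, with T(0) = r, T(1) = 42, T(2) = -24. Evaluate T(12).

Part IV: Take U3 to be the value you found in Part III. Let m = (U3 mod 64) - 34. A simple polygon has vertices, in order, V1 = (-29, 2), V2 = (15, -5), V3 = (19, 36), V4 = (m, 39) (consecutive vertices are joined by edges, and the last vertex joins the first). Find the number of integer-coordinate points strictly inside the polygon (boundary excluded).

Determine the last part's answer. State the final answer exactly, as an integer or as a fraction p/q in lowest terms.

1786

Part I: f(3) = -2*(26) - 3*(46) - 1*(-21) = -169; iterating: f(3)=-169, f(4)=214, f(5)=53, f(6)=-579, f(7)=785, f(8)=114, f(9)=-2004, f(10)=2881, f(11)=136, f(12)=-6911, f(13)=10533; answer 10533
Part II: U1 = 10533; w = -12; cross terms: (-23*-8 - 25*14)=-166, (25*31 - 32*-8)=1031, (32*36 - -12*31)=1524, (-12*31 - -27*36)=600, (-27*14 - -23*31)=335; twice the area = |3324| = 3324; area = 1662; boundary points = 2 + 1 + 1 + 5 + 1 = 10; strictly interior points = area - boundary/2 + 1 = 1658; answer 1658
Part III: U2 = 1658; r = -19; T(3) = -3*(-24) + 2*(42) + 2*(-19) = 118; iterating: T(3)=118, T(4)=-318, T(5)=1142, T(6)=-3826, T(7)=13126, T(8)=-44746, T(9)=152838, T(10)=-521754, T(11)=1781446, T(12)=-6082170; answer -6082170
Part IV: U3 = -6082170; m = -28; cross terms: (-29*-5 - 15*2)=115, (15*36 - 19*-5)=635, (19*39 - -28*36)=1749, (-28*2 - -29*39)=1075; twice the area = |3574| = 3574; area = 1787; boundary points = 1 + 1 + 1 + 1 = 4; strictly interior points = area - boundary/2 + 1 = 1786; answer 1786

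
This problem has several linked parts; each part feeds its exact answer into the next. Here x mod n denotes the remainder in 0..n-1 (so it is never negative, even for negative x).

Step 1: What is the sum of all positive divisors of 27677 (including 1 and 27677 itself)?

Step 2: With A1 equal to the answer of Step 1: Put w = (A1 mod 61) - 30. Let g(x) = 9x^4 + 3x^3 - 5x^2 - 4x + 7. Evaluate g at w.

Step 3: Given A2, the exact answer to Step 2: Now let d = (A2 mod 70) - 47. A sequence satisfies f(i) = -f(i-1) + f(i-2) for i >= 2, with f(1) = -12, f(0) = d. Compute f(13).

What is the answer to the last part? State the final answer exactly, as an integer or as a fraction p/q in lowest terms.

1524

Step 1: 27677 = 13 * 2129; sigma = (1 + 13) * (1 + 2129) = 14 * 2130 = 29820; answer 29820
Step 2: A1 = 29820; w = 22; 9*(22)^4 + 3*(22)^3 - 5*(22)^2 - 4*(22)^1 + 7 = (2108304) + (31944) + (-2420) + (-88) + (7) = 2137747; answer 2137747
Step 3: A2 = 2137747; d = -30; f(2) = -1*(-12) + 1*(-30) = -18; iterating: f(2)=-18, f(3)=6, f(4)=-24, f(5)=30, f(6)=-54, f(7)=84, f(8)=-138, f(9)=222, f(10)=-360, f(11)=582, f(12)=-942, f(13)=1524; answer 1524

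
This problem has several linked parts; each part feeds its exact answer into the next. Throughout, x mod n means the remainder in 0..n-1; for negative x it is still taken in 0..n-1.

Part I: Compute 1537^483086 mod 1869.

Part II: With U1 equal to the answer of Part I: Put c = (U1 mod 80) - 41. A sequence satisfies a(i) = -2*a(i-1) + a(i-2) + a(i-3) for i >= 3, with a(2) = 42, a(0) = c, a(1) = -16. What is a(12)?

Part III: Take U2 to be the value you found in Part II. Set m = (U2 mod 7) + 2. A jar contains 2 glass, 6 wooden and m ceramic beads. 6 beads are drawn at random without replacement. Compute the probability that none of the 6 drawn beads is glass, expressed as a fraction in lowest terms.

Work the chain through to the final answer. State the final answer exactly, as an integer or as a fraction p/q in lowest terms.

3/8

Part I: squarings mod 1869: 1537^1=1537, 1537^2=1822, 1537^4=340, 1537^8=1591, 1537^16=655, 1537^32=1024, 1537^64=67, 1537^128=751, 1537^256=1432, 1537^512=331, 1537^1024=1159, 1537^2048=1339, 1537^4096=550, 1537^8192=1591, 1537^16384=655, 1537^32768=1024, 1537^65536=67, 1537^131072=751, 1537^262144=1432; 1537^483086 = 1537^2 * 1537^4 * 1537^8 * 1537^256 * 1537^512 * 1537^1024 * 1537^2048 * 1537^4096 * 1537^16384 * 1537^65536 * 1537^131072 * 1537^262144 = 373 (mod 1869); answer 373
Part II: U1 = 373; c = 12; a(3) = -2*(42) + 1*(-16) + 1*(12) = -88; iterating: a(3)=-88, a(4)=202, a(5)=-450, a(6)=1014, a(7)=-2276, a(8)=5116, a(9)=-11494, a(10)=25828, a(11)=-58034, a(12)=130402; answer 130402
Part III: U2 = 130402; m = 8; total draws C(16,6) = 8008; favorable C(14,6) = 3003; P = 3/8; answer 3/8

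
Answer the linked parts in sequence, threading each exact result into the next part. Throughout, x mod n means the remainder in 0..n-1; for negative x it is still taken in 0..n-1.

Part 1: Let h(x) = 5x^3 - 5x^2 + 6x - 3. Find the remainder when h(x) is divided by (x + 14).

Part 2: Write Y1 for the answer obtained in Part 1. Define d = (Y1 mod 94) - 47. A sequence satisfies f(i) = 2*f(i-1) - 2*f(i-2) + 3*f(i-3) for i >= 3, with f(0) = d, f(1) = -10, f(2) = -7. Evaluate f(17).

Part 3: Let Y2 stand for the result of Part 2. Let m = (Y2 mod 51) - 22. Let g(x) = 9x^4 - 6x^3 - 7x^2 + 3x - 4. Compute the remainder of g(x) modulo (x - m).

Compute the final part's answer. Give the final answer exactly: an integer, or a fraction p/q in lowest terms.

Part 1: remainder = value at the root: 5*(-14)^3 - 5*(-14)^2 + 6*(-14)^1 - 3 = (-13720) + (-980) + (-84) + (-3) = -14787; answer -14787
Part 2: Y1 = -14787; d = 18; f(3) = 2*(-7) - 2*(-10) + 3*(18) = 60; iterating: f(3)=60, f(4)=104, f(5)=67, f(6)=106, f(7)=390, f(8)=769, f(9)=1076, f(10)=1784, f(11)=3723, f(12)=7106, f(13)=12118, f(14)=21193, f(15)=39468, f(16)=72904, f(17)=130451; answer 130451
Part 3: Y2 = 130451; m = 22; remainder = value at the root: 9*(22)^4 - 6*(22)^3 - 7*(22)^2 + 3*(22)^1 - 4 = (2108304) + (-63888) + (-3388) + (66) + (-4) = 2041090; answer 2041090

2041090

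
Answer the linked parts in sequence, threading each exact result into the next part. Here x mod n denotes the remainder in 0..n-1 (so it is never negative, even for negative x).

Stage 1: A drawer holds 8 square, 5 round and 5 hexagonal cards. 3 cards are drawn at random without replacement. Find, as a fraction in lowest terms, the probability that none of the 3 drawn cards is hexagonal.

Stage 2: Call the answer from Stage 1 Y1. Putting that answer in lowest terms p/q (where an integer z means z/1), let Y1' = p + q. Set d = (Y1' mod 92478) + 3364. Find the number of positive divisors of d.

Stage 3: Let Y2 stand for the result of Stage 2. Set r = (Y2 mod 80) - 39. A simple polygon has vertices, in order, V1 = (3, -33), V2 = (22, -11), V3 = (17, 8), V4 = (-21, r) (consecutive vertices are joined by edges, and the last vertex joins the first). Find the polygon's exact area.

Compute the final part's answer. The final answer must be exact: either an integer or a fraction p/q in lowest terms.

Stage 1: total draws C(18,3) = 816; favorable C(13,3) = 286; P = 143/408; answer 143/408
Stage 2: Y1 = 143/408; threaded value p + q = 551; d = 3915; 3915 = 3^3 * 5 * 29; number of divisors = (3+1) * (1+1) * (1+1) = 16; answer 16
Stage 3: Y2 = 16; r = -23; cross terms: (3*-11 - 22*-33)=693, (22*8 - 17*-11)=363, (17*-23 - -21*8)=-223, (-21*-33 - 3*-23)=762; twice the area = |1595| = 1595; area = 1595/2; answer 1595/2

1595/2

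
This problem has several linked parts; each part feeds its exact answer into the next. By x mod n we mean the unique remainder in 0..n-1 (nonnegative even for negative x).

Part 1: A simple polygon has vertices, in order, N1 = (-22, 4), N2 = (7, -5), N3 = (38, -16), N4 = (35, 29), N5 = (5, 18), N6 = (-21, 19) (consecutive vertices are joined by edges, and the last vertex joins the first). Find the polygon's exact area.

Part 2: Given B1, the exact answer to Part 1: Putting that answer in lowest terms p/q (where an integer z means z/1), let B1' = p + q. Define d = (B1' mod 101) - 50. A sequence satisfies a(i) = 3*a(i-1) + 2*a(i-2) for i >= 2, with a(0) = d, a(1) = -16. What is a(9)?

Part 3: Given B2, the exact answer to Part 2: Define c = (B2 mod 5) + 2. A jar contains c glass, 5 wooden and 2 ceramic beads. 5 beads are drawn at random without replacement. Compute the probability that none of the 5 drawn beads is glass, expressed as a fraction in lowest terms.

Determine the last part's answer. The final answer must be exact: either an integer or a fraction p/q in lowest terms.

Part 1: cross terms: (-22*-5 - 7*4)=82, (7*-16 - 38*-5)=78, (38*29 - 35*-16)=1662, (35*18 - 5*29)=485, (5*19 - -21*18)=473, (-21*4 - -22*19)=334; twice the area = |3114| = 3114; area = 1557; answer 1557
Part 2: B1 = 1557; threaded value p + q = 1558; d = -7; a(2) = 3*(-16) + 2*(-7) = -62; iterating: a(2)=-62, a(3)=-218, a(4)=-778, a(5)=-2770, a(6)=-9866, a(7)=-35138, a(8)=-125146, a(9)=-445714; answer -445714
Part 3: B2 = -445714; c = 3; total draws C(10,5) = 252; favorable C(7,5) = 21; P = 1/12; answer 1/12

1/12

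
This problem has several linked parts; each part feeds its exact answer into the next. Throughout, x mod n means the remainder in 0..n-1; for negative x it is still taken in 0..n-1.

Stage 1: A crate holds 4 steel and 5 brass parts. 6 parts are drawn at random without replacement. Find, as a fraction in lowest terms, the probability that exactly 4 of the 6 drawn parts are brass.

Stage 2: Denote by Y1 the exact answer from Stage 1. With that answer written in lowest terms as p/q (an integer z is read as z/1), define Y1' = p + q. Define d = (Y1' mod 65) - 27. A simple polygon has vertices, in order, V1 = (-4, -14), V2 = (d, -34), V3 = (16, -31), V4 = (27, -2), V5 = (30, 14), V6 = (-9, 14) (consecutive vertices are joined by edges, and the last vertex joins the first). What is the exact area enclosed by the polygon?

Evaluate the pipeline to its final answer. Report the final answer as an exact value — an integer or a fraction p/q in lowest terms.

Stage 1: total draws C(9,6) = 84; favorable C(5,4)*C(4,2) = 30; P = 5/14; answer 5/14
Stage 2: Y1 = 5/14; threaded value p + q = 19; d = -8; cross terms: (-4*-34 - -8*-14)=24, (-8*-31 - 16*-34)=792, (16*-2 - 27*-31)=805, (27*14 - 30*-2)=438, (30*14 - -9*14)=546, (-9*-14 - -4*14)=182; twice the area = |2787| = 2787; area = 2787/2; answer 2787/2

2787/2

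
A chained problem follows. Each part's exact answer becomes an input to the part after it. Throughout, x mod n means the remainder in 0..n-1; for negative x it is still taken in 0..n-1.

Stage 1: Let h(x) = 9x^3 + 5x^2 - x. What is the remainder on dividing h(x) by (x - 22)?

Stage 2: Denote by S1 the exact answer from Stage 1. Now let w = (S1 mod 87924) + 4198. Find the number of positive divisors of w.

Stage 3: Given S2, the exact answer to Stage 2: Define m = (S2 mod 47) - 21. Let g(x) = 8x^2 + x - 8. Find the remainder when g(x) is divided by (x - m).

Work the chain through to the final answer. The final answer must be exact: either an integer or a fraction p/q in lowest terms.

67

Stage 1: remainder = value at the root: 9*(22)^3 + 5*(22)^2 - 1*(22)^1 = (95832) + (2420) + (-22) = 98230; answer 98230
Stage 2: S1 = 98230; w = 14504; 14504 = 2^3 * 7^2 * 37; number of divisors = (3+1) * (2+1) * (1+1) = 24; answer 24
Stage 3: S2 = 24; m = 3; remainder = value at the root: 8*(3)^2 + 1*(3)^1 - 8 = (72) + (3) + (-8) = 67; answer 67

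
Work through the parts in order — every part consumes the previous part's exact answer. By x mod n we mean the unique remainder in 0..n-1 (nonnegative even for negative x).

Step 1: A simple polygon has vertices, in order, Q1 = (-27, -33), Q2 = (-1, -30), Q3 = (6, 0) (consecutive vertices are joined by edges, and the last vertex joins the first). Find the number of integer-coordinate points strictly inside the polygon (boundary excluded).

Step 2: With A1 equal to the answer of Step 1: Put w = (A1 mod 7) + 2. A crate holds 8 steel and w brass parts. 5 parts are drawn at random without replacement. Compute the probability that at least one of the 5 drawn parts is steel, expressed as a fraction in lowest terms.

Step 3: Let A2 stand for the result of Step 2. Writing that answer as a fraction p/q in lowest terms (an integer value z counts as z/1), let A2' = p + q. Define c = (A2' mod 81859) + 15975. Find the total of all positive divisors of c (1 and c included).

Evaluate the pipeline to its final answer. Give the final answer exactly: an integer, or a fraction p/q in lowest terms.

29052

Step 1: cross terms: (-27*-30 - -1*-33)=777, (-1*0 - 6*-30)=180, (6*-33 - -27*0)=-198; twice the area = |759| = 759; area = 759/2; boundary points = 1 + 1 + 33 = 35; strictly interior points = area - boundary/2 + 1 = 363; answer 363
Step 2: A1 = 363; w = 8; total draws C(16,5) = 4368; complement C(8,5) = 56; favorable 4368 - 56 = 4312; P = 77/78; answer 77/78
Step 3: A2 = 77/78; threaded value p + q = 155; c = 16130; 16130 = 2 * 5 * 1613; sigma = (1 + 2) * (1 + 5) * (1 + 1613) = 3 * 6 * 1614 = 29052; answer 29052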